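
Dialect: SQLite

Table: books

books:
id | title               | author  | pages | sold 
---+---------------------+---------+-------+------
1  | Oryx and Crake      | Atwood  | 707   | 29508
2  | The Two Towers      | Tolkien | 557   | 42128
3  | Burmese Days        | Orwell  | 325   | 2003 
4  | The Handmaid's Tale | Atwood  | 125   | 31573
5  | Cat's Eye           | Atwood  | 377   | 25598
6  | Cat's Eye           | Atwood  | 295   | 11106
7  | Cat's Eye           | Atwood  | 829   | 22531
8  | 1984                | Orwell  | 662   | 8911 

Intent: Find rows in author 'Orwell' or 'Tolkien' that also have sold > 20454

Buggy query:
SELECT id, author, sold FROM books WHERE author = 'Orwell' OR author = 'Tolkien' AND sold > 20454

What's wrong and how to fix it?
Bug: Without parentheses, AND is evaluated before OR, so the sold filter only applies to the 'Tolkien' branch

Fix: Group the OR with parentheses (or use IN), then AND the threshold

Corrected query:
SELECT id, author, sold FROM books WHERE (author = 'Orwell' OR author = 'Tolkien') AND sold > 20454

Result:
id | author  | sold 
---+---------+------
2  | Tolkien | 42128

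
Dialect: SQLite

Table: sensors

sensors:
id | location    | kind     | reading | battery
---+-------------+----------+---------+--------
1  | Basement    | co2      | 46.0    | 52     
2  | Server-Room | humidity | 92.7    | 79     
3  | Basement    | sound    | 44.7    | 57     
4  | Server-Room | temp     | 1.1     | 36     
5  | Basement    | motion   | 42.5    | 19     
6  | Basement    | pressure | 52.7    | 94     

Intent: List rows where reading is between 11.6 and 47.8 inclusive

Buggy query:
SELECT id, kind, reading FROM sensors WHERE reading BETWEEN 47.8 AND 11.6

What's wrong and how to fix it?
Bug: BETWEEN expects the lower bound first; with 47.8 AND 11.6 the range is empty

Fix: Swap the bounds so the smaller value comes first

Corrected query:
SELECT id, kind, reading FROM sensors WHERE reading BETWEEN 11.6 AND 47.8

Result:
id | kind   | reading
---+--------+--------
1  | co2    | 46     
3  | sound  | 44.7   
5  | motion | 42.5   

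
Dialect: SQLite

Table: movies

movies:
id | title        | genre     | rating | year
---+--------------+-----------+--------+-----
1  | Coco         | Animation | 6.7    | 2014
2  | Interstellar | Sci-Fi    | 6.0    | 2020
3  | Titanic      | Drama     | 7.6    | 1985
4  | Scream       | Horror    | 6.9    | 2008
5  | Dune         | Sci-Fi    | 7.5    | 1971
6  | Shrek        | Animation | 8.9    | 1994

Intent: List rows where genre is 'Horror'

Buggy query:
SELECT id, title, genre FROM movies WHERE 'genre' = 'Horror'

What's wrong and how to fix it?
Bug: Single quotes denote string literals in SQL; the column name is being compared as a constant string

Fix: Remove the quotes around the column name (or use double quotes for an identifier)

Corrected query:
SELECT id, title, genre FROM movies WHERE genre = 'Horror'

Result:
id | title  | genre 
---+--------+-------
4  | Scream | Horror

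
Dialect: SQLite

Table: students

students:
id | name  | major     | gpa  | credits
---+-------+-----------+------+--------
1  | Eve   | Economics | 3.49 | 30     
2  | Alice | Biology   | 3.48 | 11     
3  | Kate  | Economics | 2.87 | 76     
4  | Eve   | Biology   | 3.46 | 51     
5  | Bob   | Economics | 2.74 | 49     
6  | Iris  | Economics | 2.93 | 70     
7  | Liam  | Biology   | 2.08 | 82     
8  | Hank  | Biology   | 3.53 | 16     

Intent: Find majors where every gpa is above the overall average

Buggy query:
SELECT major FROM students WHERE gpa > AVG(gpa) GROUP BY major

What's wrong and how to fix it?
Bug: WHERE evaluates per row before aggregation, so AVG() is unavailable

Fix: Compute the overall average in a scalar subquery and compare each group's MIN against it in HAVING

Corrected query:
SELECT major FROM students GROUP BY major HAVING MIN(gpa) > (SELECT AVG(gpa) FROM students)

Result:
(no rows)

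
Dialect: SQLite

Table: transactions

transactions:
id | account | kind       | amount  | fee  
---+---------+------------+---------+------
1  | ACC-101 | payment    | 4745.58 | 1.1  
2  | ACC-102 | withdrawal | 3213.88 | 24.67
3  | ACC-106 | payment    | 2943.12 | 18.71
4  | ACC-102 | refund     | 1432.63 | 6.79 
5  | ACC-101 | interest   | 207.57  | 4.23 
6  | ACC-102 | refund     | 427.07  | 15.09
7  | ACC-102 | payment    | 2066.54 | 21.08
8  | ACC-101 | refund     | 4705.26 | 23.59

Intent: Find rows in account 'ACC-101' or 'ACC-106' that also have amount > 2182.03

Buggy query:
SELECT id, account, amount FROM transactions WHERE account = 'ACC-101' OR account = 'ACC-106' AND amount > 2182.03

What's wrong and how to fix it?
Bug: AND binds tighter than OR, so this parses as account = 'ACC-101' OR (account = 'ACC-106' AND amount > 2182.03)

Fix: Add parentheses around the OR so the AND applies to both alternatives

Corrected query:
SELECT id, account, amount FROM transactions WHERE (account = 'ACC-101' OR account = 'ACC-106') AND amount > 2182.03

Result:
id | account | amount 
---+---------+--------
1  | ACC-101 | 4745.58
3  | ACC-106 | 2943.12
8  | ACC-101 | 4705.26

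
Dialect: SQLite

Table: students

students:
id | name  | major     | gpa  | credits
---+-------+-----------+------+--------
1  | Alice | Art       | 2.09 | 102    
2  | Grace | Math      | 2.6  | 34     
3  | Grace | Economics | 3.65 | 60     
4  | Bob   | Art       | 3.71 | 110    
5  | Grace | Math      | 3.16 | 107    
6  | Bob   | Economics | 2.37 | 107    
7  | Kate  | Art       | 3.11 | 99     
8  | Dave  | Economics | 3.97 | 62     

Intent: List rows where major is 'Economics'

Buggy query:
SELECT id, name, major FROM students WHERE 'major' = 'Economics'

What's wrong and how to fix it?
Bug: 'major' in single quotes is a string literal, not the column; the comparison is literal-vs-literal and never true

Fix: Reference the column as major without single quotes

Corrected query:
SELECT id, name, major FROM students WHERE major = 'Economics'

Result:
id | name  | major    
---+-------+----------
3  | Grace | Economics
6  | Bob   | Economics
8  | Dave  | Economics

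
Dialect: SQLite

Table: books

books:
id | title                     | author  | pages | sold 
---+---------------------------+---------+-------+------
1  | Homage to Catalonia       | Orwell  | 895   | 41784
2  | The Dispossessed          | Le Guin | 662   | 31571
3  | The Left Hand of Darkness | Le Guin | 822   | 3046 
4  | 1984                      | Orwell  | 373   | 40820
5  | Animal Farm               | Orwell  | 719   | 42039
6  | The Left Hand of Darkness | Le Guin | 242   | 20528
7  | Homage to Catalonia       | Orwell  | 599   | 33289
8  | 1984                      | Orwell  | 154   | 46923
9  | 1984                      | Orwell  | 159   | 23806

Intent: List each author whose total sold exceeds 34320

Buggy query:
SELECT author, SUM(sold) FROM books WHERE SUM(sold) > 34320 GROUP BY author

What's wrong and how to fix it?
Bug: SUM(sold) is an aggregate, but WHERE filters rows before aggregation

Fix: Use HAVING (which filters groups after aggregation) instead of WHERE

Corrected query:
SELECT author, SUM(sold) FROM books GROUP BY author HAVING SUM(sold) > 34320

Result:
author  | SUM(sold)
--------+----------
Le Guin | 55145    
Orwell  | 228661   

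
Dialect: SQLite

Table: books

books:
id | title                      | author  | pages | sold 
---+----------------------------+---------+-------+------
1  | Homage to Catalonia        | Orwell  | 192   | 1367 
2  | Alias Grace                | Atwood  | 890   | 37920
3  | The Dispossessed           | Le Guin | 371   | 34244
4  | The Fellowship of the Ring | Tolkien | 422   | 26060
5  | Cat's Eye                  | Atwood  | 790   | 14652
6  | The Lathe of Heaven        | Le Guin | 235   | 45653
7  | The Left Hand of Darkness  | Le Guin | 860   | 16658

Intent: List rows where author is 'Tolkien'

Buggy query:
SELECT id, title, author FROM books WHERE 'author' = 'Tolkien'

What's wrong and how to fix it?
Bug: Single quotes denote string literals in SQL; the column name is being compared as a constant string

Fix: Reference the column as author without single quotes

Corrected query:
SELECT id, title, author FROM books WHERE author = 'Tolkien'

Result:
id | title                      | author 
---+----------------------------+--------
4  | The Fellowship of the Ring | Tolkien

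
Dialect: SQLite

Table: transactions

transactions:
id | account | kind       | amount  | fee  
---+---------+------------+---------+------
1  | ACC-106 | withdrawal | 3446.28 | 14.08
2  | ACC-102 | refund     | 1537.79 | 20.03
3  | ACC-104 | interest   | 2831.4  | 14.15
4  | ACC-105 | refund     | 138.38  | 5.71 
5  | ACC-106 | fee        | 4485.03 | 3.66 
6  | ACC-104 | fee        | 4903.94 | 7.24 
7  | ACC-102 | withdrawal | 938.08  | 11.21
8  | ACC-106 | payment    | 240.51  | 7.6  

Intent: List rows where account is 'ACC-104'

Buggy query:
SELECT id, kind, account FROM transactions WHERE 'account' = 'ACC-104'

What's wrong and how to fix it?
Bug: Single quotes denote string literals in SQL; the column name is being compared as a constant string

Fix: Reference the column as account without single quotes

Corrected query:
SELECT id, kind, account FROM transactions WHERE account = 'ACC-104'

Result:
id | kind     | account
---+----------+--------
3  | interest | ACC-104
6  | fee      | ACC-104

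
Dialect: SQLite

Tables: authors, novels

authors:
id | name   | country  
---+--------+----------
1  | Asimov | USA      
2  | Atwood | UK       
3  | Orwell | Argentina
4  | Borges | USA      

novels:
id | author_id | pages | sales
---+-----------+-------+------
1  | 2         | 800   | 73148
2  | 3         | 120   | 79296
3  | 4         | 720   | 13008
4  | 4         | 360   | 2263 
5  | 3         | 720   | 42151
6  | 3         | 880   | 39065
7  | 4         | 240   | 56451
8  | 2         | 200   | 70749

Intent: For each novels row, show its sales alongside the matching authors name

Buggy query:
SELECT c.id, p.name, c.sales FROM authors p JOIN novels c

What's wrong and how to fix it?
Bug: JOIN with no ON clause produces a cartesian product; every novels row pairs with every authors row

Fix: Add ON c.author_id = p.id to the JOIN

Corrected query:
SELECT c.id, p.name, c.sales FROM authors p JOIN novels c ON c.author_id = p.id

Result:
id | name   | sales
---+--------+------
1  | Atwood | 73148
2  | Orwell | 79296
3  | Borges | 13008
4  | Borges | 2263 
5  | Orwell | 42151
6  | Orwell | 39065
7  | Borges | 56451
8  | Atwood | 70749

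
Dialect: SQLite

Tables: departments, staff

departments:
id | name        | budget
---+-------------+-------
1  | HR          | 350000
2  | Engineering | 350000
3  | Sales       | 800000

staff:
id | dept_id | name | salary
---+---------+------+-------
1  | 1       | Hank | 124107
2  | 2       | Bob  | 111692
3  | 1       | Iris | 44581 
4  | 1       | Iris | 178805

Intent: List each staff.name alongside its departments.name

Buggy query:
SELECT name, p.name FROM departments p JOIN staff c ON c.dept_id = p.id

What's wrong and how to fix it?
Bug: Both tables have a 'name' column; the unqualified reference is ambiguous

Fix: Qualify the column with its table alias (c.name)

Corrected query:
SELECT c.name, p.name FROM departments p JOIN staff c ON c.dept_id = p.id

Result:
name | name       
-----+------------
Hank | HR         
Bob  | Engineering
Iris | HR         
Iris | HR         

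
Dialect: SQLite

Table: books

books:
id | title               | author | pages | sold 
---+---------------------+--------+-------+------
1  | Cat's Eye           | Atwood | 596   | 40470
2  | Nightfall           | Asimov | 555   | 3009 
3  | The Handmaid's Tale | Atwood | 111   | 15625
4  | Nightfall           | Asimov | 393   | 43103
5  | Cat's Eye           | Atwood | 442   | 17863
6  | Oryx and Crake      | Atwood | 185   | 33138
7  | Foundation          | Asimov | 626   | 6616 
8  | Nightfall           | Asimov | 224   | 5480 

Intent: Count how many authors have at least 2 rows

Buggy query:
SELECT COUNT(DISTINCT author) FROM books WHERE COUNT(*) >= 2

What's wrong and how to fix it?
Bug: WHERE filters individual rows, not groups, so a group-level COUNT is invalid there

Fix: Group first with HAVING COUNT(*) >= 2, then COUNT the resulting groups

Corrected query:
SELECT COUNT(*) FROM (SELECT author FROM books GROUP BY author HAVING COUNT(*) >= 2)

Result:
COUNT(*)
--------
2       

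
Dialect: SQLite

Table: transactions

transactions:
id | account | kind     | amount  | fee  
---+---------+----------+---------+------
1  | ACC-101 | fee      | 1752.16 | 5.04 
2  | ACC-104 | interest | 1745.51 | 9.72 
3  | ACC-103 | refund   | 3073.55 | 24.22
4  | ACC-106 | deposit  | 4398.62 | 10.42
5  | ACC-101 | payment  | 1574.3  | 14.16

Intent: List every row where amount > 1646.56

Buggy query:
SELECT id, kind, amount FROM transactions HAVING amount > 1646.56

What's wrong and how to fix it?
Bug: HAVING filters the output of aggregation, but this query has no GROUP BY and no aggregate functions, so SQLite rejects it (HAVING clause on a non-aggregate query); the condition here is per row

Fix: Use WHERE for row-level filtering

Corrected query:
SELECT id, kind, amount FROM transactions WHERE amount > 1646.56

Result:
id | kind     | amount 
---+----------+--------
1  | fee      | 1752.16
2  | interest | 1745.51
3  | refund   | 3073.55
4  | deposit  | 4398.62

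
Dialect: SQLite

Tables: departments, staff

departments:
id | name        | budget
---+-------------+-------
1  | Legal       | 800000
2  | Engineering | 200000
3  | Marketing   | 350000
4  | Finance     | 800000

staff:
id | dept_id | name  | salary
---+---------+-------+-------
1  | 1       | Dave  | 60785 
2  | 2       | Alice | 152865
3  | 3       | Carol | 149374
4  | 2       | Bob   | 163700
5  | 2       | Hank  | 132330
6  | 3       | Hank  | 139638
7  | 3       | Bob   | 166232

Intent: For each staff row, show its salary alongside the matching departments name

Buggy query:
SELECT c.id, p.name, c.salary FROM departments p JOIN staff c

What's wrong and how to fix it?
Bug: JOIN with no ON clause produces a cartesian product; every staff row pairs with every departments row

Fix: Add ON c.dept_id = p.id to the JOIN

Corrected query:
SELECT c.id, p.name, c.salary FROM departments p JOIN staff c ON c.dept_id = p.id

Result:
id | name        | salary
---+-------------+-------
1  | Legal       | 60785 
2  | Engineering | 152865
3  | Marketing   | 149374
4  | Engineering | 163700
5  | Engineering | 132330
6  | Marketing   | 139638
7  | Marketing   | 166232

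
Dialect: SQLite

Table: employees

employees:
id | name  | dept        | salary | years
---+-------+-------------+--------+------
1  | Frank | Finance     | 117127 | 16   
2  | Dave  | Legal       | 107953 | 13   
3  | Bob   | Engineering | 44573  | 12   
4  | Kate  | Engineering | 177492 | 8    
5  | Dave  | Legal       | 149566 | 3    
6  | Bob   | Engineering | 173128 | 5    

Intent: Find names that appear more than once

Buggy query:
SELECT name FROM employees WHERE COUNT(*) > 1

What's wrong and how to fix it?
Bug: WHERE can't reference COUNT(*); aggregates are computed after WHERE

Fix: GROUP BY name, then filter groups with HAVING COUNT(*) > 1

Corrected query:
SELECT name FROM employees GROUP BY name HAVING COUNT(*) > 1

Result:
name
----
Bob 
Dave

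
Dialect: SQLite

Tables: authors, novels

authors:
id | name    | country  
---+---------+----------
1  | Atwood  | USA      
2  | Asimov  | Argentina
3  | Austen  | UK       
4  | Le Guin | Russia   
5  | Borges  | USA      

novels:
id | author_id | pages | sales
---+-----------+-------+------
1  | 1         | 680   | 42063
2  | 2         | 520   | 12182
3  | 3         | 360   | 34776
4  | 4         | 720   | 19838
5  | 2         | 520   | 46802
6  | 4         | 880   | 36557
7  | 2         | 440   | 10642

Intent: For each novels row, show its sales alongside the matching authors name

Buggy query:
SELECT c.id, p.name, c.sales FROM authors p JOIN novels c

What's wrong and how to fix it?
Bug: JOIN with no ON clause produces a cartesian product; every novels row pairs with every authors row

Fix: Add ON c.author_id = p.id to the JOIN

Corrected query:
SELECT c.id, p.name, c.sales FROM authors p JOIN novels c ON c.author_id = p.id

Result:
id | name    | sales
---+---------+------
1  | Atwood  | 42063
2  | Asimov  | 12182
3  | Austen  | 34776
4  | Le Guin | 19838
5  | Asimov  | 46802
6  | Le Guin | 36557
7  | Asimov  | 10642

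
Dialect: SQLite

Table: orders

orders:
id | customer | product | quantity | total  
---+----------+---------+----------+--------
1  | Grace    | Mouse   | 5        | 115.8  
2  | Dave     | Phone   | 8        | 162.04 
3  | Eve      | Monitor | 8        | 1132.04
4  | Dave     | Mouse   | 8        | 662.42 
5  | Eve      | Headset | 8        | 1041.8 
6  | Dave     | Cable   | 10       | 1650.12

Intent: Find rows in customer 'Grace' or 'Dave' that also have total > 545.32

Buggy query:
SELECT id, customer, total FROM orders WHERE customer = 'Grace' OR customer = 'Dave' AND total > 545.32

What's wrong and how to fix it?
Bug: AND binds tighter than OR, so this parses as customer = 'Grace' OR (customer = 'Dave' AND total > 545.32)

Fix: Group the OR with parentheses (or use IN), then AND the threshold

Corrected query:
SELECT id, customer, total FROM orders WHERE (customer = 'Grace' OR customer = 'Dave') AND total > 545.32

Result:
id | customer | total  
---+----------+--------
4  | Dave     | 662.42 
6  | Dave     | 1650.12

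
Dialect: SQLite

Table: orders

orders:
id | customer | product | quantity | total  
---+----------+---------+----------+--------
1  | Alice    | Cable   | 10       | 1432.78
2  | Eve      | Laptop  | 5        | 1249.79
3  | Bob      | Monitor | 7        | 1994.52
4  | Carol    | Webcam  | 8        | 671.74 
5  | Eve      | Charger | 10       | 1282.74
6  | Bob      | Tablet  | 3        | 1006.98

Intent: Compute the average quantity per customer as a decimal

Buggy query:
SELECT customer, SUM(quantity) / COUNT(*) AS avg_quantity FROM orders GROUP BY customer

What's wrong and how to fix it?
Bug: Both operands are integers, so '/' performs integer division and truncates

Fix: Multiply by 1.0 (or CAST to REAL) to force floating-point division

Corrected query:
SELECT customer, SUM(quantity) * 1.0 / COUNT(*) AS avg_quantity FROM orders GROUP BY customer

Result:
customer | avg_quantity
---------+-------------
Alice    | 10          
Bob      | 5           
Carol    | 8           
Eve      | 7.5         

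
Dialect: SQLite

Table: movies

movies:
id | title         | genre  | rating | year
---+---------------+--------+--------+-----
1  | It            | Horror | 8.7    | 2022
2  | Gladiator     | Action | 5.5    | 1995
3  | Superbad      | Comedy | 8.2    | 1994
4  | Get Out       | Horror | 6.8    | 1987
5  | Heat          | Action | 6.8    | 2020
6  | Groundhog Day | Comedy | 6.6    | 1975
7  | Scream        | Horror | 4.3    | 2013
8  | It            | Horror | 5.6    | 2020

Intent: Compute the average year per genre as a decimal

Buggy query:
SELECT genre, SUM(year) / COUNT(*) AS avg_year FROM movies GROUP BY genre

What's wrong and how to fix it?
Bug: Both operands are integers, so '/' performs integer division and truncates

Fix: Cast one side to REAL so the division keeps the fractional part

Corrected query:
SELECT genre, SUM(year) * 1.0 / COUNT(*) AS avg_year FROM movies GROUP BY genre

Result:
genre  | avg_year
-------+---------
Action | 2007.5  
Comedy | 1984.5  
Horror | 2010.5  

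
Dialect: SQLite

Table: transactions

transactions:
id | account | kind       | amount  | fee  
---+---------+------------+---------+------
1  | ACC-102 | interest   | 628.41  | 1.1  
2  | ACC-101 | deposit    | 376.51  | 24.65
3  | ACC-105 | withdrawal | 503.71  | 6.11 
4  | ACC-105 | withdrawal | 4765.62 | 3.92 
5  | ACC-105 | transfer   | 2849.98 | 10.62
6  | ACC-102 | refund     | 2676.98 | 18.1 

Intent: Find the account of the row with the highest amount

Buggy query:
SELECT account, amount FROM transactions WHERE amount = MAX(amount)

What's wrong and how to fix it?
Bug: WHERE is evaluated per row; an aggregate over the whole table isn't defined there

Fix: Use a subquery: WHERE amount = (SELECT MAX(amount) FROM transactions)

Corrected query:
SELECT account, amount FROM transactions WHERE amount = (SELECT MAX(amount) FROM transactions)

Result:
account | amount 
--------+--------
ACC-105 | 4765.62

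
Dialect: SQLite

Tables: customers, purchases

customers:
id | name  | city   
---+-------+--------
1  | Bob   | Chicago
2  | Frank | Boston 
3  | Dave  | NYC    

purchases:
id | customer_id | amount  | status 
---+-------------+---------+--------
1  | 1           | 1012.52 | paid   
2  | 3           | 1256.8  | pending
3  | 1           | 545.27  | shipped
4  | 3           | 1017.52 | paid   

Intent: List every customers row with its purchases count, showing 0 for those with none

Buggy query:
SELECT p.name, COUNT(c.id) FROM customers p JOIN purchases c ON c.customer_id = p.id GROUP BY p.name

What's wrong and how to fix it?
Bug: An inner join excludes parents with zero children

Fix: Switch to LEFT JOIN to retain unmatched parent rows

Corrected query:
SELECT p.name, COUNT(c.id) FROM customers p LEFT JOIN purchases c ON c.customer_id = p.id GROUP BY p.name

Result:
name  | COUNT(c.id)
------+------------
Bob   | 2          
Dave  | 2          
Frank | 0          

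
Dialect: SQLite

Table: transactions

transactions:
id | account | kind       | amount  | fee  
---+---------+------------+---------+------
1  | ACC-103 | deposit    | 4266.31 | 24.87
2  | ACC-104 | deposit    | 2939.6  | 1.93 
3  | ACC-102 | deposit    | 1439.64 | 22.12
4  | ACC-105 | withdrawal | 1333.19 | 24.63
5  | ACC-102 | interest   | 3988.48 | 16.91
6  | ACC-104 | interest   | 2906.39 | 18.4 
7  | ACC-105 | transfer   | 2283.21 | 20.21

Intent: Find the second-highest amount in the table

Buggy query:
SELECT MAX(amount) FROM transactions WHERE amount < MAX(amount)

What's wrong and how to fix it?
Bug: MAX(amount) on the right of the comparison is an aggregate-in-WHERE error

Fix: Put the inner MAX in a scalar subquery

Corrected query:
SELECT MAX(amount) FROM transactions WHERE amount < (SELECT MAX(amount) FROM transactions)

Result:
MAX(amount)
-----------
3988.48    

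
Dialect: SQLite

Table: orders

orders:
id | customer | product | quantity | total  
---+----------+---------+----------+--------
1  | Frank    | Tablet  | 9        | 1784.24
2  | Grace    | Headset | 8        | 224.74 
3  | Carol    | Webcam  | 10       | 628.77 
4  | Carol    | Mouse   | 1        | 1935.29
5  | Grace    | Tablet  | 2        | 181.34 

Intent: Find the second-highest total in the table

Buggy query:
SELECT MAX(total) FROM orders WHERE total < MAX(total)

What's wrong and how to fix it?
Bug: The inner MAX is an aggregate inside WHERE, which is not allowed

Fix: Compute the overall MAX in a subquery, then take MAX of rows below it

Corrected query:
SELECT MAX(total) FROM orders WHERE total < (SELECT MAX(total) FROM orders)

Result:
MAX(total)
----------
1784.24   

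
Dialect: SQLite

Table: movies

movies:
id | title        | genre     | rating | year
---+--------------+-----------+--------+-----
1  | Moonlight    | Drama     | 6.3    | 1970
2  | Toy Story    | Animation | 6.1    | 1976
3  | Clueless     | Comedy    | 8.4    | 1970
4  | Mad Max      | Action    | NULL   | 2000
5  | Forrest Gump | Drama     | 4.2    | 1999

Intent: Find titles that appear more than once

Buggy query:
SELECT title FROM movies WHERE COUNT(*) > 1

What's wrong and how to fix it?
Bug: COUNT(*) is an aggregate and cannot be used in WHERE

Fix: GROUP BY title, then filter groups with HAVING COUNT(*) > 1

Corrected query:
SELECT title FROM movies GROUP BY title HAVING COUNT(*) > 1

Result:
(no rows)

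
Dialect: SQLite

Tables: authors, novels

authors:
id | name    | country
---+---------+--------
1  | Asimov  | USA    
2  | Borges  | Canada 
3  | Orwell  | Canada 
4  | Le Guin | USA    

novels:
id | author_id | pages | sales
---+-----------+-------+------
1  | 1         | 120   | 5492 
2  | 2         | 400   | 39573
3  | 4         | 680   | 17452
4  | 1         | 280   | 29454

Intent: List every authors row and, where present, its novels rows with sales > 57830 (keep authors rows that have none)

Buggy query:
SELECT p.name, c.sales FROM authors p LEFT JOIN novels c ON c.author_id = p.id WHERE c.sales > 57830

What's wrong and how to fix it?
Bug: Filtering c.sales in WHERE discards the NULL rows produced by LEFT JOIN, turning it into an inner join

Fix: Put 'c.sales > 57830' in the JOIN's ON clause instead of WHERE

Corrected query:
SELECT p.name, c.sales FROM authors p LEFT JOIN novels c ON c.author_id = p.id AND c.sales > 57830

Result:
name    | sales
--------+------
Asimov  | NULL 
Borges  | NULL 
Orwell  | NULL 
Le Guin | NULL 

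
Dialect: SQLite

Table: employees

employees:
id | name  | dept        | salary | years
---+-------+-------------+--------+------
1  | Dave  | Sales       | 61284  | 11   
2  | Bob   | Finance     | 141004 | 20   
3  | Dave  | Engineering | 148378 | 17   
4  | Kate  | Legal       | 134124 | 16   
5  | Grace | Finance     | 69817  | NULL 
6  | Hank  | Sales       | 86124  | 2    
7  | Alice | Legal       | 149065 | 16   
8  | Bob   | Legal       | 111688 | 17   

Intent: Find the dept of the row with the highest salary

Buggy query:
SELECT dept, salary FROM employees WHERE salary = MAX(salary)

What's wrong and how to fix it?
Bug: WHERE is evaluated per row; an aggregate over the whole table isn't defined there

Fix: Use a subquery: WHERE salary = (SELECT MAX(salary) FROM employees)

Corrected query:
SELECT dept, salary FROM employees WHERE salary = (SELECT MAX(salary) FROM employees)

Result:
dept  | salary
------+-------
Legal | 149065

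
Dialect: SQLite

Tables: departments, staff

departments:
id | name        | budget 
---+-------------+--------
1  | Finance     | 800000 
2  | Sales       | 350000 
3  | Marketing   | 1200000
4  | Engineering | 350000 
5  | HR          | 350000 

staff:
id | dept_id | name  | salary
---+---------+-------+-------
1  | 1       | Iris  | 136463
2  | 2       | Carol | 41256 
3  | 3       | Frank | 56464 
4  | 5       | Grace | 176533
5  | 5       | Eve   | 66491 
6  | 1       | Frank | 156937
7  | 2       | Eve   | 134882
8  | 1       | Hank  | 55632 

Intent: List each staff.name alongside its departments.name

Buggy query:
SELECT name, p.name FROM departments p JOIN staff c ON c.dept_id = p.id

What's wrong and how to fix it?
Bug: 'name' exists in both joined tables, so the database can't tell which one is meant

Fix: Qualify the column with its table alias (c.name)

Corrected query:
SELECT c.name, p.name FROM departments p JOIN staff c ON c.dept_id = p.id

Result:
name  | name     
------+----------
Iris  | Finance  
Carol | Sales    
Frank | Marketing
Grace | HR       
Eve   | HR       
Frank | Finance  
Eve   | Sales    
Hank  | Finance  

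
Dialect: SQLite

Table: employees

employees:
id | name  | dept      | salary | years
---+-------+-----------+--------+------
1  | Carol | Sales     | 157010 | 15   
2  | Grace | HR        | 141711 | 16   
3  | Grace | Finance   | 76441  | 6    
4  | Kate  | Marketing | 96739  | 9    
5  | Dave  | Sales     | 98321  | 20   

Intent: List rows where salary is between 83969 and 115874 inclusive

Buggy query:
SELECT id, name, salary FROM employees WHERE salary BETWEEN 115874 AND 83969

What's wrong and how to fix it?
Bug: The bounds are reversed; BETWEEN a AND b requires a <= b to match anything

Fix: Swap the bounds so the smaller value comes first

Corrected query:
SELECT id, name, salary FROM employees WHERE salary BETWEEN 83969 AND 115874

Result:
id | name | salary
---+------+-------
4  | Kate | 96739 
5  | Dave | 98321 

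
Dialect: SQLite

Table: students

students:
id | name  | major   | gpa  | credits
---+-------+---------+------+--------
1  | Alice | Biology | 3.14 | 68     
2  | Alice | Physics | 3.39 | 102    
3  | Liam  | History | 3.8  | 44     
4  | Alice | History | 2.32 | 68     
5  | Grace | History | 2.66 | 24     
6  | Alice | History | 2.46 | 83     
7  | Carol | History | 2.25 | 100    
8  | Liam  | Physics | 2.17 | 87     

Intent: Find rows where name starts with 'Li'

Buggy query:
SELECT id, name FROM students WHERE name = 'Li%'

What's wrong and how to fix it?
Bug: Wildcards only work with LIKE; '=' treats '%' as a literal character

Fix: Replace '=' with LIKE so 'Li%' is treated as a pattern

Corrected query:
SELECT id, name FROM students WHERE name LIKE 'Li%'

Result:
id | name
---+-----
3  | Liam
8  | Liam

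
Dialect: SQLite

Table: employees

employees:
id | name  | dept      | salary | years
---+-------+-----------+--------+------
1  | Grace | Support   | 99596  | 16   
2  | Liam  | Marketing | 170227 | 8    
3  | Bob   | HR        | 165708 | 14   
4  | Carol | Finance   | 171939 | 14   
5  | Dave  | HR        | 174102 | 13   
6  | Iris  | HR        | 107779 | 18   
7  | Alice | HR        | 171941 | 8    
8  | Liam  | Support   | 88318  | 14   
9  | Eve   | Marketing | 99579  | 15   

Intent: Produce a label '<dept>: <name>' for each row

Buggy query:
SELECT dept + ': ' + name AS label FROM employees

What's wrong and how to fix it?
Bug: SQLite uses || for string concatenation; + coerces text to numbers (yielding 0)

Fix: Use the || operator for string concatenation

Corrected query:
SELECT dept || ': ' || name AS label FROM employees

Result:
label          
---------------
Support: Grace 
Marketing: Liam
HR: Bob        
Finance: Carol 
HR: Dave       
HR: Iris       
HR: Alice      
Support: Liam  
Marketing: Eve 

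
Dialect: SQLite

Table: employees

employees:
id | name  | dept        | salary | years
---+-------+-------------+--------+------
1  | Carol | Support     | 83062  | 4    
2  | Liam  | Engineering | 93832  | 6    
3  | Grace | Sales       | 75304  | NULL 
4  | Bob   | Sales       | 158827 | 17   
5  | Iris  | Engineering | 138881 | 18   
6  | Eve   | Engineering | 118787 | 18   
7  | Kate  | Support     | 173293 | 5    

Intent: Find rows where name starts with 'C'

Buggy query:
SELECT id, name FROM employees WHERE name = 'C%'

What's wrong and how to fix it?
Bug: Wildcards only work with LIKE; '=' treats '%' as a literal character

Fix: Use LIKE for wildcard pattern matching

Corrected query:
SELECT id, name FROM employees WHERE name LIKE 'C%'

Result:
id | name 
---+------
1  | Carol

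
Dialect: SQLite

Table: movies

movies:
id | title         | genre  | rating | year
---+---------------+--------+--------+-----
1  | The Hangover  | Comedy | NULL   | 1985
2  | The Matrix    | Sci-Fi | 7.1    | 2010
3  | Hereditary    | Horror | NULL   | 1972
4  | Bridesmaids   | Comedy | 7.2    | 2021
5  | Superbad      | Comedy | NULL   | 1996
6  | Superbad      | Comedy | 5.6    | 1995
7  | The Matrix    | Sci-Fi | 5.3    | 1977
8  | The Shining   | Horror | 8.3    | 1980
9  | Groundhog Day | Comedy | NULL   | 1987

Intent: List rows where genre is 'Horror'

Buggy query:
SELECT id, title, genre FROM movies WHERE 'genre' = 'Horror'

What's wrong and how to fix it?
Bug: Single quotes denote string literals in SQL; the column name is being compared as a constant string

Fix: Reference the column as genre without single quotes

Corrected query:
SELECT id, title, genre FROM movies WHERE genre = 'Horror'

Result:
id | title       | genre 
---+-------------+-------
3  | Hereditary  | Horror
8  | The Shining | Horror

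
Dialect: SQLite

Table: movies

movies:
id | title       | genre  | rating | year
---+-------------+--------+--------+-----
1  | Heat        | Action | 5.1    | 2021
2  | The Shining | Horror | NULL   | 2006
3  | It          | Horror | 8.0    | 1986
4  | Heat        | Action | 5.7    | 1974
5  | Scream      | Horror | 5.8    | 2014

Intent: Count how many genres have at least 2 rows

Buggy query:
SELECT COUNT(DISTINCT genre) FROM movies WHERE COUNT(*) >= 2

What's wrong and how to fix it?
Bug: COUNT(*) cannot appear in WHERE; the per-group count doesn't exist yet

Fix: Use a subquery that GROUPs and filters with HAVING, then count its rows

Corrected query:
SELECT COUNT(*) FROM (SELECT genre FROM movies GROUP BY genre HAVING COUNT(*) >= 2)

Result:
COUNT(*)
--------
2       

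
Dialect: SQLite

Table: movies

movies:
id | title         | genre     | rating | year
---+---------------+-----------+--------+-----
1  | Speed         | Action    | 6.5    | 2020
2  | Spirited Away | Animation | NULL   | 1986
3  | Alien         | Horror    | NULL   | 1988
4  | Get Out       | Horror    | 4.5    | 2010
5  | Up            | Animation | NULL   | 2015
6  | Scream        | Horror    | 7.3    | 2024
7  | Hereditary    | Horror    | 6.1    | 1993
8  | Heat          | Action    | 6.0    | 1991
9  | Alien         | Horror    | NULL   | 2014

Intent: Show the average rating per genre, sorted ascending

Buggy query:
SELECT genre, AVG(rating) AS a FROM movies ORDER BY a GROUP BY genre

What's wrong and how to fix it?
Bug: GROUP BY must precede ORDER BY

Fix: Move ORDER BY to the end, after GROUP BY

Corrected query:
SELECT genre, AVG(rating) AS a FROM movies GROUP BY genre ORDER BY a

Result:
genre     | a       
----------+---------
Animation | NULL    
Horror    | 5.966667
Action    | 6.25    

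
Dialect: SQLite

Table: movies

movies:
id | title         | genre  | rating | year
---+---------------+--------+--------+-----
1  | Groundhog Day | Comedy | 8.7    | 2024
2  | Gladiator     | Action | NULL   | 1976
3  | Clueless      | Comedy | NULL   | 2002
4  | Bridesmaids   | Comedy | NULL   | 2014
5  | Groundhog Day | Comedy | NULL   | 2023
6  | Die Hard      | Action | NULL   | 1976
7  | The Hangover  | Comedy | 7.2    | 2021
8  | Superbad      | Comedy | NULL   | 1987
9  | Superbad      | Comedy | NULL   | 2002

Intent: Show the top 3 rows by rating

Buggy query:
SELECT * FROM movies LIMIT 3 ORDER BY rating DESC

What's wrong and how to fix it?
Bug: LIMIT must come after ORDER BY

Fix: Sort with ORDER BY, then apply LIMIT

Corrected query:
SELECT * FROM movies ORDER BY rating DESC LIMIT 3

Result:
id | title         | genre  | rating | year
---+---------------+--------+--------+-----
1  | Groundhog Day | Comedy | 8.7    | 2024
7  | The Hangover  | Comedy | 7.2    | 2021
2  | Gladiator     | Action | NULL   | 1976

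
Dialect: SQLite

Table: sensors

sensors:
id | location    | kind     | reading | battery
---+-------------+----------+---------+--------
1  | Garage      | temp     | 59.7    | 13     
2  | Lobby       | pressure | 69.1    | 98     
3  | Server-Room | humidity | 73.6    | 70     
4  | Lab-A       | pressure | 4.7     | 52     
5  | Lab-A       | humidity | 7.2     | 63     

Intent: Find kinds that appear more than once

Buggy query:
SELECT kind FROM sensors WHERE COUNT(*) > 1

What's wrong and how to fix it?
Bug: COUNT(*) is an aggregate and cannot be used in WHERE

Fix: GROUP BY kind, then filter groups with HAVING COUNT(*) > 1

Corrected query:
SELECT kind FROM sensors GROUP BY kind HAVING COUNT(*) > 1

Result:
kind    
--------
humidity
pressure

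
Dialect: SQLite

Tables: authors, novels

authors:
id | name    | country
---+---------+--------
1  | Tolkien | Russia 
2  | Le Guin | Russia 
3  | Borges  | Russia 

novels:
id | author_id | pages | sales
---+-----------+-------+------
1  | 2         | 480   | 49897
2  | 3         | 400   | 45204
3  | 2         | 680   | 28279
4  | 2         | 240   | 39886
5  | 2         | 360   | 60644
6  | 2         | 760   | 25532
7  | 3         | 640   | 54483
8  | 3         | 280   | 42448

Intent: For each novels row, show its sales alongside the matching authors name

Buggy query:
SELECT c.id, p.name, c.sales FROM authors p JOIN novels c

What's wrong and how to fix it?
Bug: Missing join condition: each novels row is matched to all authors rows instead of just its own

Fix: Specify the join condition linking the foreign key to the parent id

Corrected query:
SELECT c.id, p.name, c.sales FROM authors p JOIN novels c ON c.author_id = p.id

Result:
id | name    | sales
---+---------+------
1  | Le Guin | 49897
2  | Borges  | 45204
3  | Le Guin | 28279
4  | Le Guin | 39886
5  | Le Guin | 60644
6  | Le Guin | 25532
7  | Borges  | 54483
8  | Borges  | 42448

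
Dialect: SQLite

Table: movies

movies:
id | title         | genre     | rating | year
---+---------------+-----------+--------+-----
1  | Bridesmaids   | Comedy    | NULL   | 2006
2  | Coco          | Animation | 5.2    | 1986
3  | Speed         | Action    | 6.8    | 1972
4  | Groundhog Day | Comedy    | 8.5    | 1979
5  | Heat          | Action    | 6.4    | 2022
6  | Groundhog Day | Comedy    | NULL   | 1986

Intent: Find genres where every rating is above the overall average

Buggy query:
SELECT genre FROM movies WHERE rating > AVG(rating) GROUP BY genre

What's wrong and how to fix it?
Bug: WHERE evaluates per row before aggregation, so AVG() is unavailable

Fix: Use a subquery for AVG and a HAVING MIN(...) filter so the condition holds for every row in the group

Corrected query:
SELECT genre FROM movies GROUP BY genre HAVING MIN(rating) > (SELECT AVG(rating) FROM movies)

Result:
genre 
------
Comedy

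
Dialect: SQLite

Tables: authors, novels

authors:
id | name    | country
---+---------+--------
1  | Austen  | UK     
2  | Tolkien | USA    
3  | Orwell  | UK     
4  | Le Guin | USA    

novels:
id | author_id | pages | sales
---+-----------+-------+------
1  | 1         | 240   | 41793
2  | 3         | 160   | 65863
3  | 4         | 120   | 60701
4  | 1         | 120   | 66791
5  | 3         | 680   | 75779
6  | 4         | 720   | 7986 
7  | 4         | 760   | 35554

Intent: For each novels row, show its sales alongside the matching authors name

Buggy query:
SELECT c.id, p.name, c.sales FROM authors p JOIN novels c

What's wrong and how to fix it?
Bug: JOIN with no ON clause produces a cartesian product; every novels row pairs with every authors row

Fix: Specify the join condition linking the foreign key to the parent id

Corrected query:
SELECT c.id, p.name, c.sales FROM authors p JOIN novels c ON c.author_id = p.id

Result:
id | name    | sales
---+---------+------
1  | Austen  | 41793
2  | Orwell  | 65863
3  | Le Guin | 60701
4  | Austen  | 66791
5  | Orwell  | 75779
6  | Le Guin | 7986 
7  | Le Guin | 35554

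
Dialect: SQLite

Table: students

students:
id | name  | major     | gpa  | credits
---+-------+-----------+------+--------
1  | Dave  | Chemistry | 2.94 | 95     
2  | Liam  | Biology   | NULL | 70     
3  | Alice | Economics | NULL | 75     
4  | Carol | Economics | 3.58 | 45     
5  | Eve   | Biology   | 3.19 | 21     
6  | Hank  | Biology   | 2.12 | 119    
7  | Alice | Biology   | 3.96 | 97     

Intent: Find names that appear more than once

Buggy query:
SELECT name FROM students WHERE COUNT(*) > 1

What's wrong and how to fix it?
Bug: COUNT(*) is an aggregate and cannot be used in WHERE

Fix: GROUP BY name, then filter groups with HAVING COUNT(*) > 1

Corrected query:
SELECT name FROM students GROUP BY name HAVING COUNT(*) > 1

Result:
name 
-----
Alice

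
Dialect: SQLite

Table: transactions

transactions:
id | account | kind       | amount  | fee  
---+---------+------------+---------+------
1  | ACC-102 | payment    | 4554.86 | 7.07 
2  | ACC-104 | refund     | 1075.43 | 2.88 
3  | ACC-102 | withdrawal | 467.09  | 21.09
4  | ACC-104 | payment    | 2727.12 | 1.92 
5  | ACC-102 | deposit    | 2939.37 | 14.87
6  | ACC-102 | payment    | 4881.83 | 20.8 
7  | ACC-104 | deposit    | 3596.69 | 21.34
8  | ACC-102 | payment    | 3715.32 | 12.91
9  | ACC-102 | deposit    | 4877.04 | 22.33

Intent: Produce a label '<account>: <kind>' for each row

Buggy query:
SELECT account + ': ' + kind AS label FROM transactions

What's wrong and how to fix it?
Bug: SQLite uses || for string concatenation; + coerces text to numbers (yielding 0)

Fix: Replace + with || to concatenate text

Corrected query:
SELECT account || ': ' || kind AS label FROM transactions

Result:
label              
-------------------
ACC-102: payment   
ACC-104: refund    
ACC-102: withdrawal
ACC-104: payment   
ACC-102: deposit   
ACC-102: payment   
ACC-104: deposit   
ACC-102: payment   
ACC-102: deposit   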